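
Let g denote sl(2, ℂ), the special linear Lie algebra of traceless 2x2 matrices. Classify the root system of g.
This is sl(2), which has dimension 2^2 - 1 = 3 and rank 2 - 1 = 1 (a Cartan subalgebra is the diagonal traceless matrices). In the classification of classical Lie algebras, the special linear algebra sl(n+1) has type A_n; here n = 1, so the Dynkin diagram is a chain of 1 nodes with single edges (A_1). Hence the type is A_1.

A_1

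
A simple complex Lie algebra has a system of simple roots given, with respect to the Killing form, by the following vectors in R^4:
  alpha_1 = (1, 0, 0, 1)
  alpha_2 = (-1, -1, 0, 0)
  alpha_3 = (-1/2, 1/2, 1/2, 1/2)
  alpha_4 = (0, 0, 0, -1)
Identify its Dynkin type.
F_4

Compute the Cartan integers a_ij = 2(alpha_i, alpha_j)/(alpha_j, alpha_j); the resulting 4x4 Cartan matrix is
[[2, -1, 0, -2], [-1, 2, 0, 0], [0, 0, 2, -1], [-1, 0, -1, 2]].
The roots have two lengths (squared-length ratio 2:1); the short ones are alpha_{3,4}. The associated Dynkin diagram is a chain of 4 nodes with a double edge between the middle two (F_4), so the type is F_4.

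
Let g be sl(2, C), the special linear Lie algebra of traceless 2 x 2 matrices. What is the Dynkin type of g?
A_1

This is sl(2), which has dimension 2^2 - 1 = 3 and rank 2 - 1 = 1 (a Cartan subalgebra is the diagonal traceless matrices). In the classification of classical Lie algebras, the special linear algebra sl(n+1) has type A_n; here n = 1, so the Dynkin diagram is a chain of 1 nodes with single edges (A_1). Hence the type is A_1.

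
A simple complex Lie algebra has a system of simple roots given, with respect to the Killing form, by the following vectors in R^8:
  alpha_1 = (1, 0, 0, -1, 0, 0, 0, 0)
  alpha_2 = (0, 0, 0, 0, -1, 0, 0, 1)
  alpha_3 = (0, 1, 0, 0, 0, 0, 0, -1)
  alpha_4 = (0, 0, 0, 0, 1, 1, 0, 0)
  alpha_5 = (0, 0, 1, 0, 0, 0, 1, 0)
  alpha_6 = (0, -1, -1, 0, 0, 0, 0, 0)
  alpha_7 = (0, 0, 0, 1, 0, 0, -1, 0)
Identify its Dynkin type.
Compute the Cartan integers a_ij = 2(alpha_i, alpha_j)/(alpha_j, alpha_j); the resulting 7x7 Cartan matrix is
[[2, 0, 0, 0, 0, 0, -1], [0, 2, -1, -1, 0, 0, 0], [0, -1, 2, 0, 0, -1, 0], [0, -1, 0, 2, 0, 0, 0], [0, 0, 0, 0, 2, -1, -1], [0, 0, -1, 0, -1, 2, 0], [-1, 0, 0, 0, -1, 0, 2]].
All simple roots have the same length, so the diagram is simply laced. The associated Dynkin diagram is a chain of 7 nodes with single edges (A_7), so the type is A_7 (the algebra sl(8)).

A7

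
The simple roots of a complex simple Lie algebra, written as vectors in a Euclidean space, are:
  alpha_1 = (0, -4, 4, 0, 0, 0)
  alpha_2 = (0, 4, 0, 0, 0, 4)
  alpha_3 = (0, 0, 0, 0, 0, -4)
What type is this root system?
B3

Compute the Cartan integers a_ij = 2(alpha_i, alpha_j)/(alpha_j, alpha_j); the resulting 3x3 Cartan matrix is
[[2, -1, 0], [-1, 2, -2], [0, -1, 2]].
The roots have two lengths (squared-length ratio 2:1); the short ones are alpha_{3}. The associated Dynkin diagram is a chain of 3 nodes with a double edge at one end; the terminal node there is the unique short simple root (B_3), so the type is B_3 (the algebra so(7)).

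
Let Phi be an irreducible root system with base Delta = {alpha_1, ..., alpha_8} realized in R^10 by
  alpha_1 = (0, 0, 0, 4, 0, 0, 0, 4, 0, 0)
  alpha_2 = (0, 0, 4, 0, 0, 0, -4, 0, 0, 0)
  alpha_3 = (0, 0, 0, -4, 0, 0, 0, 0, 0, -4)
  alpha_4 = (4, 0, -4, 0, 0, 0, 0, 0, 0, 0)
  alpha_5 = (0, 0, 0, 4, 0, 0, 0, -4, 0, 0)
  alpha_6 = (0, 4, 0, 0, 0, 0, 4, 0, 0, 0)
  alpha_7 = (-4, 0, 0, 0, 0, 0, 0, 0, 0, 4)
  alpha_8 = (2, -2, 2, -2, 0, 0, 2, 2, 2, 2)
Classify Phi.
type E_8

Compute the Cartan integers a_ij = 2(alpha_i, alpha_j)/(alpha_j, alpha_j); the resulting 8x8 Cartan matrix is
[[2, 0, -1, 0, 0, 0, 0, 0], [0, 2, 0, -1, 0, -1, 0, 0], [-1, 0, 2, 0, -1, 0, -1, 0], [0, -1, 0, 2, 0, 0, -1, 0], [0, 0, -1, 0, 2, 0, 0, -1], [0, -1, 0, 0, 0, 2, 0, 0], [0, 0, -1, -1, 0, 0, 2, 0], [0, 0, 0, 0, -1, 0, 0, 2]].
All simple roots have the same length, so the diagram is simply laced. The associated Dynkin diagram is a chain of 7 nodes with one extra node attached to the third node from one end (E_8), so the type is E_8.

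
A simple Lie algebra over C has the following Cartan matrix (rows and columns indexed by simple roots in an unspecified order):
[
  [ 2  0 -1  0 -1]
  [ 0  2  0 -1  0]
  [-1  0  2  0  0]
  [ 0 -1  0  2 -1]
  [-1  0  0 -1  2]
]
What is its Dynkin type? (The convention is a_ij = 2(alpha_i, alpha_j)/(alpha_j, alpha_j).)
The matrix has rank 5 with 2's on the diagonal. Reading the off-diagonal entries as Dynkin edges (a single edge where a_ij = a_ji = -1; a double or triple edge where a_ij * a_ji = 2 or 3), the diagram is a chain of 5 nodes with single edges (A_5). One simple-root ordering that puts it in standard form is (alpha_2, alpha_4, alpha_5, alpha_1, alpha_3). So the algebra is type A_5, i.e. sl(6).

A_5 (sl(6))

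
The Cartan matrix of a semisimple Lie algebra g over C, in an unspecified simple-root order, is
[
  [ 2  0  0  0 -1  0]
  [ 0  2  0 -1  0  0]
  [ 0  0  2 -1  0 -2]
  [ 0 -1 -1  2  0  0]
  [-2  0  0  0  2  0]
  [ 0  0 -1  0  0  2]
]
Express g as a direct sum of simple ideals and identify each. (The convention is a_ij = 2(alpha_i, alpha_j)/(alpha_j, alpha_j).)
The diagram associated to this matrix has two connected components: the simple roots {alpha_1, alpha_5} form a chain of 2 nodes with a double edge at one end; the terminal node there is the unique short simple root (B_2), and {alpha_2, alpha_3, alpha_4, alpha_6} form a chain of 4 nodes with a double edge at one end; the terminal node there is the unique short simple root (B_4). A semisimple Lie algebra decomposes uniquely as the direct sum of simple ideals, one per connected component of its Dynkin diagram, so g ≅ B_2 ⊕ B_4 (dimension 10 + 36 = 46).

B2 ⊕ B4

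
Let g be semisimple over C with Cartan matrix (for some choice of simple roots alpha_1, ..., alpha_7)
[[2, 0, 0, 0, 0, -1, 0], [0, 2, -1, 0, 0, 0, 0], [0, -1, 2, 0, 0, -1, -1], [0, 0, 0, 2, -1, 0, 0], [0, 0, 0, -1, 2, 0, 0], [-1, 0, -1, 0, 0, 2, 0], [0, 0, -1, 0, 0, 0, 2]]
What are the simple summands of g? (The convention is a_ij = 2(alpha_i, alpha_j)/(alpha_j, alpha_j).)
The diagram associated to this matrix has two connected components: the simple roots {alpha_4, alpha_5} form a chain of 2 nodes with single edges (A_2), and {alpha_1, alpha_2, alpha_3, alpha_6, alpha_7} form a chain of 3 nodes with a fork of two nodes at one end (D_5). A semisimple Lie algebra decomposes uniquely as the direct sum of simple ideals, one per connected component of its Dynkin diagram, so g ≅ A_2 ⊕ D_5 (dimension 8 + 45 = 53).

type A_2 + type D_5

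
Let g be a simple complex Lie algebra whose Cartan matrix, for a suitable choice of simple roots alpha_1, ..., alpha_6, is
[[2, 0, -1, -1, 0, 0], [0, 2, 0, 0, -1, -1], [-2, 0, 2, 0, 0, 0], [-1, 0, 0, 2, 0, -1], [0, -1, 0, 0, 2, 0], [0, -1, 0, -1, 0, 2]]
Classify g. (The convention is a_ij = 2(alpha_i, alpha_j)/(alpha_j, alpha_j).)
The matrix has rank 6 with 2's on the diagonal. Reading the off-diagonal entries as Dynkin edges (a single edge where a_ij = a_ji = -1; a double or triple edge where a_ij * a_ji = 2 or 3), the diagram is a chain of 6 nodes with a double edge at one end; the terminal node there is the unique long simple root (C_6). One simple-root ordering that puts it in standard form is (alpha_5, alpha_2, alpha_6, alpha_4, alpha_1, alpha_3). So the algebra is type C_6, i.e. sp(12).

C_6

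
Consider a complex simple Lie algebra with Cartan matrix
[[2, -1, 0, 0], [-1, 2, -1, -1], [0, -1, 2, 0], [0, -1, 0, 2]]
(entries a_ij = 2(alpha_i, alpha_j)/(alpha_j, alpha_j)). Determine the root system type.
The matrix has rank 4 with 2's on the diagonal. Reading the off-diagonal entries as Dynkin edges (a single edge where a_ij = a_ji = -1; a double or triple edge where a_ij * a_ji = 2 or 3), the diagram is a chain of 2 nodes with a fork of two nodes at one end (D_4). One simple-root ordering that puts it in standard form is (alpha_4, alpha_2, alpha_1, alpha_3). So the algebra is type D_4, i.e. so(8).

D_4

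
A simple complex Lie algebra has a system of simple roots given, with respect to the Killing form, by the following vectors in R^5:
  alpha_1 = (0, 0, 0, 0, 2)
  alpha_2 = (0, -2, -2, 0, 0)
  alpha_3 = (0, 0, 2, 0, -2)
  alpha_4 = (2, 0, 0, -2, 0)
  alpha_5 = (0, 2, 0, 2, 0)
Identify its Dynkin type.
Compute the Cartan integers a_ij = 2(alpha_i, alpha_j)/(alpha_j, alpha_j); the resulting 5x5 Cartan matrix is
[[2, 0, -1, 0, 0], [0, 2, -1, 0, -1], [-2, -1, 2, 0, 0], [0, 0, 0, 2, -1], [0, -1, 0, -1, 2]].
The roots have two lengths (squared-length ratio 2:1); the short ones are alpha_{1}. The associated Dynkin diagram is a chain of 5 nodes with a double edge at one end; the terminal node there is the unique short simple root (B_5), so the type is B_5 (the algebra so(11)).

B_5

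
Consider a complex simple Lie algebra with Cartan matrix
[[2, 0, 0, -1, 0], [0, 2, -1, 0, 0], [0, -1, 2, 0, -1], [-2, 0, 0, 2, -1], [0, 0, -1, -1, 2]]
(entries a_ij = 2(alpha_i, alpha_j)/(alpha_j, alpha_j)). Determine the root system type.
B5

The matrix has rank 5 with 2's on the diagonal. Reading the off-diagonal entries as Dynkin edges (a single edge where a_ij = a_ji = -1; a double or triple edge where a_ij * a_ji = 2 or 3), the diagram is a chain of 5 nodes with a double edge at one end; the terminal node there is the unique short simple root (B_5). One simple-root ordering that puts it in standard form is (alpha_2, alpha_3, alpha_5, alpha_4, alpha_1). So the algebra is type B_5, i.e. so(11).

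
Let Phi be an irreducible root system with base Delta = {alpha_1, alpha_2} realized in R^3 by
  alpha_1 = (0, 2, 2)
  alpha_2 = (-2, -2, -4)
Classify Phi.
Compute the Cartan integers a_ij = 2(alpha_i, alpha_j)/(alpha_j, alpha_j); the resulting 2x2 Cartan matrix is
[[2, -1], [-3, 2]].
The roots have two lengths (squared-length ratio 3:1); the short ones are alpha_{1}. The associated Dynkin diagram is two nodes joined by a triple edge (G_2), so the type is G_2.

G2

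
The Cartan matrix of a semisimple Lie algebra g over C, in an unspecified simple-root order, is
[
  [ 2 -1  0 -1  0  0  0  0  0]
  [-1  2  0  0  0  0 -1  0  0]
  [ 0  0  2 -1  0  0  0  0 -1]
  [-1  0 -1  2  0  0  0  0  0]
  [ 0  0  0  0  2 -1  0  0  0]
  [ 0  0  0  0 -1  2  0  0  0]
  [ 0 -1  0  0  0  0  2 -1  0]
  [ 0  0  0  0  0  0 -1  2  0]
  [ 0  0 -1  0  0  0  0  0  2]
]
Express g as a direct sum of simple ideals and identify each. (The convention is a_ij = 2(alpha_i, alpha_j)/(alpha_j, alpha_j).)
A2 + A7

The diagram associated to this matrix has two connected components: the simple roots {alpha_5, alpha_6} form a chain of 2 nodes with single edges (A_2), and {alpha_1, alpha_2, alpha_3, alpha_4, alpha_7, alpha_8, alpha_9} form a chain of 7 nodes with single edges (A_7). A semisimple Lie algebra decomposes uniquely as the direct sum of simple ideals, one per connected component of its Dynkin diagram, so g ≅ A_2 ⊕ A_7 (dimension 8 + 63 = 71).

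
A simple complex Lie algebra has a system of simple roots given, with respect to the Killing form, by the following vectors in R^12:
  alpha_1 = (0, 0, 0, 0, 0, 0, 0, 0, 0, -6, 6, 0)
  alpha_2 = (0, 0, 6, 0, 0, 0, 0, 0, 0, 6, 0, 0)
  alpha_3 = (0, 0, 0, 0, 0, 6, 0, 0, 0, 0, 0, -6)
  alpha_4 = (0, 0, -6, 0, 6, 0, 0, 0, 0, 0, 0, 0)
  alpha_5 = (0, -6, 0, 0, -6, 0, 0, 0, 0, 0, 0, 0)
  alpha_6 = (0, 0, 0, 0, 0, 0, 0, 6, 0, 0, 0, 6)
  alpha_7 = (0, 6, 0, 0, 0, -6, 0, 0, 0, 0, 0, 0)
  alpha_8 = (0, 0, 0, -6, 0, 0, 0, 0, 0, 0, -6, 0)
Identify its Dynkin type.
A_8

Compute the Cartan integers a_ij = 2(alpha_i, alpha_j)/(alpha_j, alpha_j); the resulting 8x8 Cartan matrix is
[[2, -1, 0, 0, 0, 0, 0, -1], [-1, 2, 0, -1, 0, 0, 0, 0], [0, 0, 2, 0, 0, -1, -1, 0], [0, -1, 0, 2, -1, 0, 0, 0], [0, 0, 0, -1, 2, 0, -1, 0], [0, 0, -1, 0, 0, 2, 0, 0], [0, 0, -1, 0, -1, 0, 2, 0], [-1, 0, 0, 0, 0, 0, 0, 2]].
All simple roots have the same length, so the diagram is simply laced. The associated Dynkin diagram is a chain of 8 nodes with single edges (A_8), so the type is A_8 (the algebra sl(9)).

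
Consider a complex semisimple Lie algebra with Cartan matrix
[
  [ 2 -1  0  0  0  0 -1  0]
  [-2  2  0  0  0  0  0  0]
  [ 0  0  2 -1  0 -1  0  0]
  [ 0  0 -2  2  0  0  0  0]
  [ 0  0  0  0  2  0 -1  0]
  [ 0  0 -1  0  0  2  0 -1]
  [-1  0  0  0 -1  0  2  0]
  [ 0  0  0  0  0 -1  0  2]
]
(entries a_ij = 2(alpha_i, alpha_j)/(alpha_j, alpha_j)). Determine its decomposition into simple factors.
C_4 (sp(8)) ⊕ C_4 (sp(8))

The diagram associated to this matrix has two connected components: the simple roots {alpha_1, alpha_2, alpha_5, alpha_7} form a chain of 4 nodes with a double edge at one end; the terminal node there is the unique long simple root (C_4), and {alpha_3, alpha_4, alpha_6, alpha_8} form a chain of 4 nodes with a double edge at one end; the terminal node there is the unique long simple root (C_4). A semisimple Lie algebra decomposes uniquely as the direct sum of simple ideals, one per connected component of its Dynkin diagram, so g ≅ C_4 ⊕ C_4 (dimension 36 + 36 = 72).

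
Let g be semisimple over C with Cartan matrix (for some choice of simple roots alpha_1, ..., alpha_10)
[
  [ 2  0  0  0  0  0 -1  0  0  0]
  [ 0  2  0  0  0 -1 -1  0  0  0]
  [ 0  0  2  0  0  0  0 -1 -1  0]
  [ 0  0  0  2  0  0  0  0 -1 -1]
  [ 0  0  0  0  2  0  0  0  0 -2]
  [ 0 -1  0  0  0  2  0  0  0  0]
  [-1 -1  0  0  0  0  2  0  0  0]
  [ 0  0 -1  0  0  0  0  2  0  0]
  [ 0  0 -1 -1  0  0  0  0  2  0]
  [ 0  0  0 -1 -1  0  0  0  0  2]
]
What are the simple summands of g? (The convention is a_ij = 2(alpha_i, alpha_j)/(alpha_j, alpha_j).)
A_4 (sl(5)) ⊕ C_6 (sp(12))

The diagram associated to this matrix has two connected components: the simple roots {alpha_1, alpha_2, alpha_6, alpha_7} form a chain of 4 nodes with single edges (A_4), and {alpha_3, alpha_4, alpha_5, alpha_8, alpha_9, alpha_10} form a chain of 6 nodes with a double edge at one end; the terminal node there is the unique long simple root (C_6). A semisimple Lie algebra decomposes uniquely as the direct sum of simple ideals, one per connected component of its Dynkin diagram, so g ≅ A_4 ⊕ C_6 (dimension 24 + 78 = 102).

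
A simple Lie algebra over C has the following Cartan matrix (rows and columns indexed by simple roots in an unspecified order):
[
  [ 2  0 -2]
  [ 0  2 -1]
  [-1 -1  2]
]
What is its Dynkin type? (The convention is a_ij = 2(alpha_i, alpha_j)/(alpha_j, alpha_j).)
C3

The matrix has rank 3 with 2's on the diagonal. Reading the off-diagonal entries as Dynkin edges (a single edge where a_ij = a_ji = -1; a double or triple edge where a_ij * a_ji = 2 or 3), the diagram is a chain of 3 nodes with a double edge at one end; the terminal node there is the unique long simple root (C_3). One simple-root ordering that puts it in standard form is (alpha_2, alpha_3, alpha_1). So the algebra is type C_3, i.e. sp(6).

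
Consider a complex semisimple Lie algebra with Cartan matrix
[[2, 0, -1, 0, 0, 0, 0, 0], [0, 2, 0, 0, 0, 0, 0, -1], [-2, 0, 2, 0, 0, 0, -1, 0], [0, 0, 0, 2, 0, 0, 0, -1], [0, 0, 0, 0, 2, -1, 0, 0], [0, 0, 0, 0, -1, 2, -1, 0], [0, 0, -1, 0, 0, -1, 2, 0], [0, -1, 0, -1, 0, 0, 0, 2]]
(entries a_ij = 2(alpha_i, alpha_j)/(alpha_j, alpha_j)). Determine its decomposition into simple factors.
A_3 + B_5

The diagram associated to this matrix has two connected components: the simple roots {alpha_2, alpha_4, alpha_8} form a chain of 3 nodes with single edges (A_3), and {alpha_1, alpha_3, alpha_5, alpha_6, alpha_7} form a chain of 5 nodes with a double edge at one end; the terminal node there is the unique short simple root (B_5). A semisimple Lie algebra decomposes uniquely as the direct sum of simple ideals, one per connected component of its Dynkin diagram, so g ≅ A_3 ⊕ B_5 (dimension 15 + 55 = 70).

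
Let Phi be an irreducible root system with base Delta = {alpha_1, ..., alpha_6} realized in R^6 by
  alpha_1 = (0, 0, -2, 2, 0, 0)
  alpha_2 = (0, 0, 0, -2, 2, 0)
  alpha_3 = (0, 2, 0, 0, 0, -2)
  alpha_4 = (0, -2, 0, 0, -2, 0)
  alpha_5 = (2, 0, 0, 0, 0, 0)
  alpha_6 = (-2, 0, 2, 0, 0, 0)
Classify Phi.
Compute the Cartan integers a_ij = 2(alpha_i, alpha_j)/(alpha_j, alpha_j); the resulting 6x6 Cartan matrix is
[[2, -1, 0, 0, 0, -1], [-1, 2, 0, -1, 0, 0], [0, 0, 2, -1, 0, 0], [0, -1, -1, 2, 0, 0], [0, 0, 0, 0, 2, -1], [-1, 0, 0, 0, -2, 2]].
The roots have two lengths (squared-length ratio 2:1); the short ones are alpha_{5}. The associated Dynkin diagram is a chain of 6 nodes with a double edge at one end; the terminal node there is the unique short simple root (B_6), so the type is B_6 (the algebra so(13)).

type B_6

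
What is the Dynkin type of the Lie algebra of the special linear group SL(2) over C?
A1

This is sl(2), which has dimension 2^2 - 1 = 3 and rank 2 - 1 = 1 (a Cartan subalgebra is the diagonal traceless matrices). In the classification of classical Lie algebras, the special linear algebra sl(n+1) has type A_n; here n = 1, so the Dynkin diagram is a chain of 1 nodes with single edges (A_1). Hence the type is A_1.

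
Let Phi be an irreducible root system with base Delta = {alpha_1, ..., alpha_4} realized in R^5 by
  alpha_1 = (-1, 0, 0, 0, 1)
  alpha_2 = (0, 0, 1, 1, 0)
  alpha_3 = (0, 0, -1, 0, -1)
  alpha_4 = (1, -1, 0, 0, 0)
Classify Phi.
type A_4

Compute the Cartan integers a_ij = 2(alpha_i, alpha_j)/(alpha_j, alpha_j); the resulting 4x4 Cartan matrix is
[[2, 0, -1, -1], [0, 2, -1, 0], [-1, -1, 2, 0], [-1, 0, 0, 2]].
All simple roots have the same length, so the diagram is simply laced. The associated Dynkin diagram is a chain of 4 nodes with single edges (A_4), so the type is A_4 (the algebra sl(5)).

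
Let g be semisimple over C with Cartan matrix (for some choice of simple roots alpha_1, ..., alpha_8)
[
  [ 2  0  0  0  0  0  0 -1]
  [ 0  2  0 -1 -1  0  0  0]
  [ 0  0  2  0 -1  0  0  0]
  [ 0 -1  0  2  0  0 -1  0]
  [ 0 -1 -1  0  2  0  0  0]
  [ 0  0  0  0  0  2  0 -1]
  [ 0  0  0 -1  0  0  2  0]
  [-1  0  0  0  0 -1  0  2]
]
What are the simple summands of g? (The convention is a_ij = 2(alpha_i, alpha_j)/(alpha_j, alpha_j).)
The diagram associated to this matrix has two connected components: the simple roots {alpha_1, alpha_6, alpha_8} form a chain of 3 nodes with single edges (A_3), and {alpha_2, alpha_3, alpha_4, alpha_5, alpha_7} form a chain of 5 nodes with single edges (A_5). A semisimple Lie algebra decomposes uniquely as the direct sum of simple ideals, one per connected component of its Dynkin diagram, so g ≅ A_3 ⊕ A_5 (dimension 15 + 35 = 50).

type A_3 + type A_5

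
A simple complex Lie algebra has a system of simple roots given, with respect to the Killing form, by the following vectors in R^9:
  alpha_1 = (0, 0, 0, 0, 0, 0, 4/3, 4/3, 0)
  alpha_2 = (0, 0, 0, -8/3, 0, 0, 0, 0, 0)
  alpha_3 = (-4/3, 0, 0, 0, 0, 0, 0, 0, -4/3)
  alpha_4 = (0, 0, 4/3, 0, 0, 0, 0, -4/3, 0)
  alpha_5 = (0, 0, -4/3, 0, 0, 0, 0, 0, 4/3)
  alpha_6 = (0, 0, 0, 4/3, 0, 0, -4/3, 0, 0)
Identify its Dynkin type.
Compute the Cartan integers a_ij = 2(alpha_i, alpha_j)/(alpha_j, alpha_j); the resulting 6x6 Cartan matrix is
[[2, 0, 0, -1, 0, -1], [0, 2, 0, 0, 0, -2], [0, 0, 2, 0, -1, 0], [-1, 0, 0, 2, -1, 0], [0, 0, -1, -1, 2, 0], [-1, -1, 0, 0, 0, 2]].
The roots have two lengths (squared-length ratio 2:1); the short ones are alpha_{1,3,4,5,6}. The associated Dynkin diagram is a chain of 6 nodes with a double edge at one end; the terminal node there is the unique long simple root (C_6), so the type is C_6 (the algebra sp(12)).

C_6 (sp(12))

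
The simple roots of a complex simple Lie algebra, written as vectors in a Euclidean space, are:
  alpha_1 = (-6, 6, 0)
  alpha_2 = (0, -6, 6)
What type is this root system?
A_2

Compute the Cartan integers a_ij = 2(alpha_i, alpha_j)/(alpha_j, alpha_j); the resulting 2x2 Cartan matrix is
[[2, -1], [-1, 2]].
All simple roots have the same length, so the diagram is simply laced. The associated Dynkin diagram is a chain of 2 nodes with single edges (A_2), so the type is A_2 (the algebra sl(3)).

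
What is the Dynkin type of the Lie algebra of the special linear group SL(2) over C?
This is sl(2), which has dimension 2^2 - 1 = 3 and rank 2 - 1 = 1 (a Cartan subalgebra is the diagonal traceless matrices). In the classification of classical Lie algebras, the special linear algebra sl(n+1) has type A_n; here n = 1, so the Dynkin diagram is a chain of 1 nodes with single edges (A_1). Hence the type is A_1.

A_1 (sl(2))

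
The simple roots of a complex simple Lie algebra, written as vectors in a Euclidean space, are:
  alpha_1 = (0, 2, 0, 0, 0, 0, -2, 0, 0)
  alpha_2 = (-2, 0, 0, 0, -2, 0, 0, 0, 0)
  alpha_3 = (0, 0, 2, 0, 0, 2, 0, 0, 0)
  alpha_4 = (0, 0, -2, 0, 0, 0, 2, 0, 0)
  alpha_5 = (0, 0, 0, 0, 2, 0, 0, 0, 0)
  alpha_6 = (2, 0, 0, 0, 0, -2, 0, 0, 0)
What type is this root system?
Compute the Cartan integers a_ij = 2(alpha_i, alpha_j)/(alpha_j, alpha_j); the resulting 6x6 Cartan matrix is
[[2, 0, 0, -1, 0, 0], [0, 2, 0, 0, -2, -1], [0, 0, 2, -1, 0, -1], [-1, 0, -1, 2, 0, 0], [0, -1, 0, 0, 2, 0], [0, -1, -1, 0, 0, 2]].
The roots have two lengths (squared-length ratio 2:1); the short ones are alpha_{5}. The associated Dynkin diagram is a chain of 6 nodes with a double edge at one end; the terminal node there is the unique short simple root (B_6), so the type is B_6 (the algebra so(13)).

B_6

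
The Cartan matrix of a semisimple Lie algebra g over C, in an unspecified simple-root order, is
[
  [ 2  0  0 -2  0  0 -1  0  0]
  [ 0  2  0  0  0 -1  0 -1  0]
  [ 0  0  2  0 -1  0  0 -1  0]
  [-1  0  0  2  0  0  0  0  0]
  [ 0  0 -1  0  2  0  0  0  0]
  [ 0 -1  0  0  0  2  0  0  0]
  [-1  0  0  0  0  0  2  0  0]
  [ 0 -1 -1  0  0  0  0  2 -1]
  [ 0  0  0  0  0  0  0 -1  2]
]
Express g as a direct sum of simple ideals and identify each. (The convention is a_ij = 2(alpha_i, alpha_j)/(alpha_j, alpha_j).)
The diagram associated to this matrix has two connected components: the simple roots {alpha_1, alpha_4, alpha_7} form a chain of 3 nodes with a double edge at one end; the terminal node there is the unique short simple root (B_3), and {alpha_2, alpha_3, alpha_5, alpha_6, alpha_8, alpha_9} form a chain of 5 nodes with one extra node attached to the third node from one end (E_6). A semisimple Lie algebra decomposes uniquely as the direct sum of simple ideals, one per connected component of its Dynkin diagram, so g ≅ B_3 ⊕ E_6 (dimension 21 + 78 = 99).

type B_3 + type E_6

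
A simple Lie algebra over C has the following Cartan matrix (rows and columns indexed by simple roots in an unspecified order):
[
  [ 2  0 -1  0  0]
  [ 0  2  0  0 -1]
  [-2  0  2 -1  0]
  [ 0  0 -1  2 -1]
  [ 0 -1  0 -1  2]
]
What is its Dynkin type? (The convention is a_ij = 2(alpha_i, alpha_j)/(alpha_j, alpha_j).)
The matrix has rank 5 with 2's on the diagonal. Reading the off-diagonal entries as Dynkin edges (a single edge where a_ij = a_ji = -1; a double or triple edge where a_ij * a_ji = 2 or 3), the diagram is a chain of 5 nodes with a double edge at one end; the terminal node there is the unique short simple root (B_5). One simple-root ordering that puts it in standard form is (alpha_2, alpha_5, alpha_4, alpha_3, alpha_1). So the algebra is type B_5, i.e. so(11).

B_5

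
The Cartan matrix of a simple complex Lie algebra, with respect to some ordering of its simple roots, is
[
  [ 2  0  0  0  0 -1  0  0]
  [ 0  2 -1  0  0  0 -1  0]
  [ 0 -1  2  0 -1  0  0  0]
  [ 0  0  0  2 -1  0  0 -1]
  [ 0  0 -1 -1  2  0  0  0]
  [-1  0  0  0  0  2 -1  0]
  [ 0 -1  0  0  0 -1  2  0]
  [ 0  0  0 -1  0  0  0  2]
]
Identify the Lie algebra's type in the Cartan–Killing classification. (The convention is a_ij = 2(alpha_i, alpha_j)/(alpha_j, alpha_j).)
A8

The matrix has rank 8 with 2's on the diagonal. Reading the off-diagonal entries as Dynkin edges (a single edge where a_ij = a_ji = -1; a double or triple edge where a_ij * a_ji = 2 or 3), the diagram is a chain of 8 nodes with single edges (A_8). One simple-root ordering that puts it in standard form is (alpha_1, alpha_6, alpha_7, alpha_2, alpha_3, alpha_5, alpha_4, alpha_8). So the algebra is type A_8, i.e. sl(9).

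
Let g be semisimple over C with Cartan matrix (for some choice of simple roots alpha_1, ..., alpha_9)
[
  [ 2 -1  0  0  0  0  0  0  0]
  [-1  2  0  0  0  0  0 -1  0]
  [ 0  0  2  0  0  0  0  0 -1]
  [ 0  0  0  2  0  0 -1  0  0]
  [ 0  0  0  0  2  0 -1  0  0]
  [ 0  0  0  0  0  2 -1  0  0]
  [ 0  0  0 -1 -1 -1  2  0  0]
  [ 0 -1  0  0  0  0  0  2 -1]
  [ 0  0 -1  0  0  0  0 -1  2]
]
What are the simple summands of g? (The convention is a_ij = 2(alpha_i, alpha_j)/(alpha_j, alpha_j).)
The diagram associated to this matrix has two connected components: the simple roots {alpha_1, alpha_2, alpha_3, alpha_8, alpha_9} form a chain of 5 nodes with single edges (A_5), and {alpha_4, alpha_5, alpha_6, alpha_7} form a chain of 2 nodes with a fork of two nodes at one end (D_4). A semisimple Lie algebra decomposes uniquely as the direct sum of simple ideals, one per connected component of its Dynkin diagram, so g ≅ A_5 ⊕ D_4 (dimension 35 + 28 = 63).

type A_5 ⊕ type D_4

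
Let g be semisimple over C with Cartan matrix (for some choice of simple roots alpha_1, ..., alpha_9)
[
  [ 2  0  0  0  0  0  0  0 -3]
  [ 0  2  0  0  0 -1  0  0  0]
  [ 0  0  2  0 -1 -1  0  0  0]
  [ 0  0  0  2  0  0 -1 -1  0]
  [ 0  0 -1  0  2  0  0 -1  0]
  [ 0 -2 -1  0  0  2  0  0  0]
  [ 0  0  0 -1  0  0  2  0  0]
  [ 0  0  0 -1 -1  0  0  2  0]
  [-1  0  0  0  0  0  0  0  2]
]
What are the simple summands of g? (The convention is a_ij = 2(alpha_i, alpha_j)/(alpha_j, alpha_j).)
The diagram associated to this matrix has two connected components: the simple roots {alpha_2, alpha_3, alpha_4, alpha_5, alpha_6, alpha_7, alpha_8} form a chain of 7 nodes with a double edge at one end; the terminal node there is the unique short simple root (B_7), and {alpha_1, alpha_9} form two nodes joined by a triple edge (G_2). A semisimple Lie algebra decomposes uniquely as the direct sum of simple ideals, one per connected component of its Dynkin diagram, so g ≅ B_7 ⊕ G_2 (dimension 105 + 14 = 119).

B_7 + G_2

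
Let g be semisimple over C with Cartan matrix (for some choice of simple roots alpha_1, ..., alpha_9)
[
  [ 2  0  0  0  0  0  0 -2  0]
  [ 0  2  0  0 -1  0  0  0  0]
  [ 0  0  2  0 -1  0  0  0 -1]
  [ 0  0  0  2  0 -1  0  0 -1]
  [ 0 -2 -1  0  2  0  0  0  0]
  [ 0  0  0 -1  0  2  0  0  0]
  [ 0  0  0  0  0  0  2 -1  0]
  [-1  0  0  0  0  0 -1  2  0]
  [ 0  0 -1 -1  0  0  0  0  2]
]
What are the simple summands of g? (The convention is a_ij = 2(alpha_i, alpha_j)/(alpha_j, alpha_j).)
The diagram associated to this matrix has two connected components: the simple roots {alpha_2, alpha_3, alpha_4, alpha_5, alpha_6, alpha_9} form a chain of 6 nodes with a double edge at one end; the terminal node there is the unique short simple root (B_6), and {alpha_1, alpha_7, alpha_8} form a chain of 3 nodes with a double edge at one end; the terminal node there is the unique long simple root (C_3). A semisimple Lie algebra decomposes uniquely as the direct sum of simple ideals, one per connected component of its Dynkin diagram, so g ≅ B_6 ⊕ C_3 (dimension 78 + 21 = 99).

type B_6 ⊕ type C_3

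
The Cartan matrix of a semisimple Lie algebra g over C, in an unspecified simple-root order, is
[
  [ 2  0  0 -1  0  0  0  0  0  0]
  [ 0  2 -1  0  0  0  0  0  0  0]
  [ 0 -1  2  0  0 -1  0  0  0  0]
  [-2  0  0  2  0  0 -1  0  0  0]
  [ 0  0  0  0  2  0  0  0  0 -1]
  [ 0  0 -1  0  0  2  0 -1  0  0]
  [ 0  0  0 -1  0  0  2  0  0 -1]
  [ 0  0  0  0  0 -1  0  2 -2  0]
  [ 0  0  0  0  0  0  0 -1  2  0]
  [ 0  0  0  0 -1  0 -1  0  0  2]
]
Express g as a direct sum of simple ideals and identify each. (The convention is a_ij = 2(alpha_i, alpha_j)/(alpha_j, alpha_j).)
B5 + B5

The diagram associated to this matrix has two connected components: the simple roots {alpha_2, alpha_3, alpha_6, alpha_8, alpha_9} form a chain of 5 nodes with a double edge at one end; the terminal node there is the unique short simple root (B_5), and {alpha_1, alpha_4, alpha_5, alpha_7, alpha_10} form a chain of 5 nodes with a double edge at one end; the terminal node there is the unique short simple root (B_5). A semisimple Lie algebra decomposes uniquely as the direct sum of simple ideals, one per connected component of its Dynkin diagram, so g ≅ B_5 ⊕ B_5 (dimension 55 + 55 = 110).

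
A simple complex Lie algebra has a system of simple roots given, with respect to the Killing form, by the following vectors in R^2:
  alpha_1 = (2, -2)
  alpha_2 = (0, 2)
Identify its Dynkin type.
Compute the Cartan integers a_ij = 2(alpha_i, alpha_j)/(alpha_j, alpha_j); the resulting 2x2 Cartan matrix is
[[2, -2], [-1, 2]].
The roots have two lengths (squared-length ratio 2:1); the short ones are alpha_{2}. The associated Dynkin diagram is a chain of 2 nodes with a double edge at one end; the terminal node there is the unique short simple root (B_2), so the type is B_2 (the algebra so(5)).

type B_2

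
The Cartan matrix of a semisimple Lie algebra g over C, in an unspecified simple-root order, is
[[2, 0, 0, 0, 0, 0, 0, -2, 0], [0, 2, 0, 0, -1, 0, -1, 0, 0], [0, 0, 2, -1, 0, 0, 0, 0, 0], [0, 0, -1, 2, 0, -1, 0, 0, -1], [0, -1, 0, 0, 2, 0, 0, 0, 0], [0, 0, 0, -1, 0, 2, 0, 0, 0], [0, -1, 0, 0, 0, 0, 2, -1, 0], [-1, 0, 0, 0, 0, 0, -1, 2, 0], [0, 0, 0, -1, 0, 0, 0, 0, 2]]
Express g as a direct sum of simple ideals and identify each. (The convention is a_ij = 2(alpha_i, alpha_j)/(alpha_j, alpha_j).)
type C_5 ⊕ type D_4

The diagram associated to this matrix has two connected components: the simple roots {alpha_1, alpha_2, alpha_5, alpha_7, alpha_8} form a chain of 5 nodes with a double edge at one end; the terminal node there is the unique long simple root (C_5), and {alpha_3, alpha_4, alpha_6, alpha_9} form a chain of 2 nodes with a fork of two nodes at one end (D_4). A semisimple Lie algebra decomposes uniquely as the direct sum of simple ideals, one per connected component of its Dynkin diagram, so g ≅ C_5 ⊕ D_4 (dimension 55 + 28 = 83).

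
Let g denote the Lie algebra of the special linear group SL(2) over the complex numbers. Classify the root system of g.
This is sl(2), which has dimension 2^2 - 1 = 3 and rank 2 - 1 = 1 (a Cartan subalgebra is the diagonal traceless matrices). In the classification of classical Lie algebras, the special linear algebra sl(n+1) has type A_n; here n = 1, so the Dynkin diagram is a chain of 1 nodes with single edges (A_1). Hence the type is A_1.

A_1 (sl(2))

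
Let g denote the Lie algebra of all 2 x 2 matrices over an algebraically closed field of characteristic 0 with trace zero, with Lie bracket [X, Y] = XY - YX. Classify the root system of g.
This is sl(2), which has dimension 2^2 - 1 = 3 and rank 2 - 1 = 1 (a Cartan subalgebra is the diagonal traceless matrices). In the classification of classical Lie algebras, the special linear algebra sl(n+1) has type A_n; here n = 1, so the Dynkin diagram is a chain of 1 nodes with single edges (A_1). Hence the type is A_1.

type A_1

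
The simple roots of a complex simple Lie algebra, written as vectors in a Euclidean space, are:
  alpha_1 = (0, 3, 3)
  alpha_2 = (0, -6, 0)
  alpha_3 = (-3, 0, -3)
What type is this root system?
C3

Compute the Cartan integers a_ij = 2(alpha_i, alpha_j)/(alpha_j, alpha_j); the resulting 3x3 Cartan matrix is
[[2, -1, -1], [-2, 2, 0], [-1, 0, 2]].
The roots have two lengths (squared-length ratio 2:1); the short ones are alpha_{1,3}. The associated Dynkin diagram is a chain of 3 nodes with a double edge at one end; the terminal node there is the unique long simple root (C_3), so the type is C_3 (the algebra sp(6)).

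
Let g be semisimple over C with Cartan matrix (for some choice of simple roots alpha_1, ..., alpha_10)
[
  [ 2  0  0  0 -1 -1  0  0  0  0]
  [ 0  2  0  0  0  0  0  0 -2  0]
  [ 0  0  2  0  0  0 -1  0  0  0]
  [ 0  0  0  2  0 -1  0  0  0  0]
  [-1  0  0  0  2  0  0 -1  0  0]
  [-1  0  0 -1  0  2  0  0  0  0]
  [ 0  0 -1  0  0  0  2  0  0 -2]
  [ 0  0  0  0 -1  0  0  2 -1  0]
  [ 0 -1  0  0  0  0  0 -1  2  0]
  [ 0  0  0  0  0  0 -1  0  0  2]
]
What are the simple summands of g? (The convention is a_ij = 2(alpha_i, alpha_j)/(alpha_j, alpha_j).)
The diagram associated to this matrix has two connected components: the simple roots {alpha_3, alpha_7, alpha_10} form a chain of 3 nodes with a double edge at one end; the terminal node there is the unique short simple root (B_3), and {alpha_1, alpha_2, alpha_4, alpha_5, alpha_6, alpha_8, alpha_9} form a chain of 7 nodes with a double edge at one end; the terminal node there is the unique long simple root (C_7). A semisimple Lie algebra decomposes uniquely as the direct sum of simple ideals, one per connected component of its Dynkin diagram, so g ≅ B_3 ⊕ C_7 (dimension 21 + 105 = 126).

B_3 (so(7)) ⊕ C_7 (sp(14))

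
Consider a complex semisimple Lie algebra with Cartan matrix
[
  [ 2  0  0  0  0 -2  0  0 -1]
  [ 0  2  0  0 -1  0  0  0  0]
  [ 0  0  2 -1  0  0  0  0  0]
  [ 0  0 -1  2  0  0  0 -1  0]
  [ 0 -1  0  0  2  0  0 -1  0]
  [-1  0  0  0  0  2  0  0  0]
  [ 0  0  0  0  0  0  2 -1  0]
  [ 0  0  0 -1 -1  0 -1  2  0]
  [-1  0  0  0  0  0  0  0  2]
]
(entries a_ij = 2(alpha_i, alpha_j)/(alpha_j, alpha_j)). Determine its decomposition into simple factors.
B_3 ⊕ E_6

The diagram associated to this matrix has two connected components: the simple roots {alpha_1, alpha_6, alpha_9} form a chain of 3 nodes with a double edge at one end; the terminal node there is the unique short simple root (B_3), and {alpha_2, alpha_3, alpha_4, alpha_5, alpha_7, alpha_8} form a chain of 5 nodes with one extra node attached to the third node from one end (E_6). A semisimple Lie algebra decomposes uniquely as the direct sum of simple ideals, one per connected component of its Dynkin diagram, so g ≅ B_3 ⊕ E_6 (dimension 21 + 78 = 99).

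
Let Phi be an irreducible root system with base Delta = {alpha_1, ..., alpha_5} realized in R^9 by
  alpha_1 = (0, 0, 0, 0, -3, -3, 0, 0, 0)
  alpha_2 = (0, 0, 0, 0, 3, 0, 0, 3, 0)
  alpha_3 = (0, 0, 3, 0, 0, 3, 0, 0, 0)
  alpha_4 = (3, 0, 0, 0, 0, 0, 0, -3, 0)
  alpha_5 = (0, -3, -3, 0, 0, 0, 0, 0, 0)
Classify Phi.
Compute the Cartan integers a_ij = 2(alpha_i, alpha_j)/(alpha_j, alpha_j); the resulting 5x5 Cartan matrix is
[[2, -1, -1, 0, 0], [-1, 2, 0, -1, 0], [-1, 0, 2, 0, -1], [0, -1, 0, 2, 0], [0, 0, -1, 0, 2]].
All simple roots have the same length, so the diagram is simply laced. The associated Dynkin diagram is a chain of 5 nodes with single edges (A_5), so the type is A_5 (the algebra sl(6)).

A5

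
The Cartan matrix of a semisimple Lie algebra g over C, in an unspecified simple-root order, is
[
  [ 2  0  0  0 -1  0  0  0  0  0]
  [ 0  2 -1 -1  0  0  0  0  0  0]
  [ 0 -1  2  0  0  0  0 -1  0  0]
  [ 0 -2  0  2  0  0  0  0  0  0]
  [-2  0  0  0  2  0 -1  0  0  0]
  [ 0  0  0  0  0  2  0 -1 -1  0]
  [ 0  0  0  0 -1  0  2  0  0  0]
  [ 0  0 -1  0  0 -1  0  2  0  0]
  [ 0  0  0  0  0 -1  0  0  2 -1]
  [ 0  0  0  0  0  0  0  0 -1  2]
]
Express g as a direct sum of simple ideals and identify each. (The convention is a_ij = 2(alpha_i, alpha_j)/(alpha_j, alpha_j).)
The diagram associated to this matrix has two connected components: the simple roots {alpha_1, alpha_5, alpha_7} form a chain of 3 nodes with a double edge at one end; the terminal node there is the unique short simple root (B_3), and {alpha_2, alpha_3, alpha_4, alpha_6, alpha_8, alpha_9, alpha_10} form a chain of 7 nodes with a double edge at one end; the terminal node there is the unique long simple root (C_7). A semisimple Lie algebra decomposes uniquely as the direct sum of simple ideals, one per connected component of its Dynkin diagram, so g ≅ B_3 ⊕ C_7 (dimension 21 + 105 = 126).

B3 ⊕ C7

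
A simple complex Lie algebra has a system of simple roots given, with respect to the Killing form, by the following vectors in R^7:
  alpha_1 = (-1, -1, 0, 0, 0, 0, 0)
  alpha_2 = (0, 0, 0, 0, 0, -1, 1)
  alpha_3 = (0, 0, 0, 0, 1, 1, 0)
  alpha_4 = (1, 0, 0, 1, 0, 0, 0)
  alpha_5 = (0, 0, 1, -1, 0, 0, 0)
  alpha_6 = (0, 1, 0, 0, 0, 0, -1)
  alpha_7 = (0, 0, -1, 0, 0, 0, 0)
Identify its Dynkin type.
Compute the Cartan integers a_ij = 2(alpha_i, alpha_j)/(alpha_j, alpha_j); the resulting 7x7 Cartan matrix is
[[2, 0, 0, -1, 0, -1, 0], [0, 2, -1, 0, 0, -1, 0], [0, -1, 2, 0, 0, 0, 0], [-1, 0, 0, 2, -1, 0, 0], [0, 0, 0, -1, 2, 0, -2], [-1, -1, 0, 0, 0, 2, 0], [0, 0, 0, 0, -1, 0, 2]].
The roots have two lengths (squared-length ratio 2:1); the short ones are alpha_{7}. The associated Dynkin diagram is a chain of 7 nodes with a double edge at one end; the terminal node there is the unique short simple root (B_7), so the type is B_7 (the algebra so(15)).

B7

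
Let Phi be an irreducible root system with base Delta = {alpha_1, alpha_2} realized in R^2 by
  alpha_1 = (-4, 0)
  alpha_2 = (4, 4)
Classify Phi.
Compute the Cartan integers a_ij = 2(alpha_i, alpha_j)/(alpha_j, alpha_j); the resulting 2x2 Cartan matrix is
[[2, -1], [-2, 2]].
The roots have two lengths (squared-length ratio 2:1); the short ones are alpha_{1}. The associated Dynkin diagram is a chain of 2 nodes with a double edge at one end; the terminal node there is the unique short simple root (B_2), so the type is B_2 (the algebra so(5)).

B_2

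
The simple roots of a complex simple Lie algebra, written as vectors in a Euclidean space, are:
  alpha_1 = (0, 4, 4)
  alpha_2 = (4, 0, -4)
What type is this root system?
Compute the Cartan integers a_ij = 2(alpha_i, alpha_j)/(alpha_j, alpha_j); the resulting 2x2 Cartan matrix is
[[2, -1], [-1, 2]].
All simple roots have the same length, so the diagram is simply laced. The associated Dynkin diagram is a chain of 2 nodes with single edges (A_2), so the type is A_2 (the algebra sl(3)).

A2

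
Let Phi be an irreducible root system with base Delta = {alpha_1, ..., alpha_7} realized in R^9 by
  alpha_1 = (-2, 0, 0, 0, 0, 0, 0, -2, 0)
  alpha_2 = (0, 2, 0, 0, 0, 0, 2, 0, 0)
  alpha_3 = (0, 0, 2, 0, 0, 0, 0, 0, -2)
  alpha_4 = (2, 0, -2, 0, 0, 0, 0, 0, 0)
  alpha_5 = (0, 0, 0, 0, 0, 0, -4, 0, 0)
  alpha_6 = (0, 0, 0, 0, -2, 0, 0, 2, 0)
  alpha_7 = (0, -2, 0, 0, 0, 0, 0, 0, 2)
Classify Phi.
C_7

Compute the Cartan integers a_ij = 2(alpha_i, alpha_j)/(alpha_j, alpha_j); the resulting 7x7 Cartan matrix is
[[2, 0, 0, -1, 0, -1, 0], [0, 2, 0, 0, -1, 0, -1], [0, 0, 2, -1, 0, 0, -1], [-1, 0, -1, 2, 0, 0, 0], [0, -2, 0, 0, 2, 0, 0], [-1, 0, 0, 0, 0, 2, 0], [0, -1, -1, 0, 0, 0, 2]].
The roots have two lengths (squared-length ratio 2:1); the short ones are alpha_{1,2,3,4,6,7}. The associated Dynkin diagram is a chain of 7 nodes with a double edge at one end; the terminal node there is the unique long simple root (C_7), so the type is C_7 (the algebra sp(14)).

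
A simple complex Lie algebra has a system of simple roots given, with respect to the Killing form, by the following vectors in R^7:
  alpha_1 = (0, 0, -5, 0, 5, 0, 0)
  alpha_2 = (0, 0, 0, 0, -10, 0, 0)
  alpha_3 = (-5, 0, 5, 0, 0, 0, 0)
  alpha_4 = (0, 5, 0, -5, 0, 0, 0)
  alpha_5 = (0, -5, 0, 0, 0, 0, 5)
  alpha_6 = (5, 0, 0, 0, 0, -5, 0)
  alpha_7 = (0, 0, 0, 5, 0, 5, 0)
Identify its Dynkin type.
type C_7

Compute the Cartan integers a_ij = 2(alpha_i, alpha_j)/(alpha_j, alpha_j); the resulting 7x7 Cartan matrix is
[[2, -1, -1, 0, 0, 0, 0], [-2, 2, 0, 0, 0, 0, 0], [-1, 0, 2, 0, 0, -1, 0], [0, 0, 0, 2, -1, 0, -1], [0, 0, 0, -1, 2, 0, 0], [0, 0, -1, 0, 0, 2, -1], [0, 0, 0, -1, 0, -1, 2]].
The roots have two lengths (squared-length ratio 2:1); the short ones are alpha_{1,3,4,5,6,7}. The associated Dynkin diagram is a chain of 7 nodes with a double edge at one end; the terminal node there is the unique long simple root (C_7), so the type is C_7 (the algebra sp(14)).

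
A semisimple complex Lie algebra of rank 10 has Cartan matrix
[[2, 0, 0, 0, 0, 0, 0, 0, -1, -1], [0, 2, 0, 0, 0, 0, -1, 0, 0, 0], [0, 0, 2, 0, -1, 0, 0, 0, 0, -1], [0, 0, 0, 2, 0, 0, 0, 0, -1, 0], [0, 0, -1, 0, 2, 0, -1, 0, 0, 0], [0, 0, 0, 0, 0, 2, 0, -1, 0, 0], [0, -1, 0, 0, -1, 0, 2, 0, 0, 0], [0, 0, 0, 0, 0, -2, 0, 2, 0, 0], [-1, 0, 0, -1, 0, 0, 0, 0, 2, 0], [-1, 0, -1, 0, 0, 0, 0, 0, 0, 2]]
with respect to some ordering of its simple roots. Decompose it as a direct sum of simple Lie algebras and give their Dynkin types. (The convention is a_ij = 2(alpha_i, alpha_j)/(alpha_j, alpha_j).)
A_8 (sl(9)) + B_2 (so(5))

The diagram associated to this matrix has two connected components: the simple roots {alpha_1, alpha_2, alpha_3, alpha_4, alpha_5, alpha_7, alpha_9, alpha_10} form a chain of 8 nodes with single edges (A_8), and {alpha_6, alpha_8} form a chain of 2 nodes with a double edge at one end; the terminal node there is the unique short simple root (B_2). A semisimple Lie algebra decomposes uniquely as the direct sum of simple ideals, one per connected component of its Dynkin diagram, so g ≅ A_8 ⊕ B_2 (dimension 80 + 10 = 90).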